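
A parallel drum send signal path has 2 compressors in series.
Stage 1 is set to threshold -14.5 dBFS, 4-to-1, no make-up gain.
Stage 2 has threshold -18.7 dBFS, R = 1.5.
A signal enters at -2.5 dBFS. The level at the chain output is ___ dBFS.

-13.9 dBFS

Stage 1: overshoot 12 dB → 12/4 = 3 dB → -11.5 dBFS.
Stage 2: overshoot 7.2 dB → 7.2/1.5 = 4.8 dB → -13.9 dBFS.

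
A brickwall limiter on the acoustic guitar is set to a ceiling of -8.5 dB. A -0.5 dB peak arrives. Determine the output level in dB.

At ∞:1, everything above -8.5 dB is held at the ceiling.

-8.5 dB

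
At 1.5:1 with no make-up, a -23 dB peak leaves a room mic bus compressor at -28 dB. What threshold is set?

-38 dB

Gain reduction = -23 − (-28) = 5 dB; output overshoot = GR / (R − 1) = 5 / 0.5 = 10 dB.
Threshold = output − output overshoot = -28 − 10 = -38 dB.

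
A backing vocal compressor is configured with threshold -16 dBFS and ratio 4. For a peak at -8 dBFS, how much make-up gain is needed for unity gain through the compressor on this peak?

Without make-up, output = threshold + overshoot/4 = -16 + 2 = -14 dBFS.
Gap to target: 6 dB.

6 dB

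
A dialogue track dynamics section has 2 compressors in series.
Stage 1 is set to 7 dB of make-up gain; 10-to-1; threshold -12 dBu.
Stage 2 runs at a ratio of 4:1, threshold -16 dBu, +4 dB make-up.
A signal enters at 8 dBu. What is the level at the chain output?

-8.75 dBu

Stage 1: overshoot 20 dB → 20/10 = 2 dB → -10 dBu; +7 dB make-up → -3 dBu.
Stage 2: 13 dB above -16 dBu, reduced 4:1 to 3.25 dB above → -12.75 dBu; +4 dB make-up → -8.75 dBu.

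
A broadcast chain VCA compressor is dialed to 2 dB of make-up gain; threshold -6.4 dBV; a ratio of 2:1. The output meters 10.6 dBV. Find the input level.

23.6 dBV

Remove make-up: 10.6 − 2 = 8.6 dBV.
That's 15 dB above the -6.4 dBV threshold.
Input overshoot = R × output overshoot = 30 dB → input = -6.4 + 30 = 23.6 dBV.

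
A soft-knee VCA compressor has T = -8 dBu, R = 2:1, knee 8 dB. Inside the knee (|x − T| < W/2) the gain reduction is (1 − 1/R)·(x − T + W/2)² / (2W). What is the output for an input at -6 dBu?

-7.125 dBu

x − T + W/2 = -6 − (-8) + 4 = 6.
GR = (1 − 1/2) × 6² / 16 = 0.5 × 36 / 16 = 1.125 dB.
Output = -6 − 1.125 = -7.125 dBu.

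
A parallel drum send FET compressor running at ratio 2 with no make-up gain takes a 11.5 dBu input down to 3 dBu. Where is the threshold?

-5.5 dBu

Gain reduction = 11.5 − 3 = 8.5 dB; output overshoot = GR / (R − 1) = 8.5 / 1 = 8.5 dB.
Threshold = output − output overshoot = 3 − 8.5 = -5.5 dBu.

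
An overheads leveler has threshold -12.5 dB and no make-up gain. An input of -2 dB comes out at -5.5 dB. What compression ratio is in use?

Input overshoot = -2 − (-12.5) = 10.5 dB; output overshoot = -5.5 − (-12.5) = 7 dB.
Ratio = 10.5 / 7 = 1.5.

1.5:1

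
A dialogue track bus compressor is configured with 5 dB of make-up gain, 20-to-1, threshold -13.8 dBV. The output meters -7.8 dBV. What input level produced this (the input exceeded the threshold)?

6.2 dBV

Remove make-up: -7.8 − 5 = -12.8 dBV.
Post-compression overshoot = -12.8 − (-13.8) = 1 dB.
Undo the ratio: input overshoot = 1 × 20 = 20 dB, giving input = 6.2 dBV.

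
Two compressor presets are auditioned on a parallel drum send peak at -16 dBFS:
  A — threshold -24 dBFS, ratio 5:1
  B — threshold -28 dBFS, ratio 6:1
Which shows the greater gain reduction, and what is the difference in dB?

B, by 3.6 dB

A: GR = 8 − 8/5 = 6.4 dB.
B: GR = 12 − 12/6 = 10 dB.
B reduces 3.6 dB more.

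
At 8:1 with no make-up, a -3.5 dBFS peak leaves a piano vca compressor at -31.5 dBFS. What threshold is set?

-35.5 dBFS

Let T be the threshold. Output overshoot = (input overshoot)/R, so -31.5 − T = (-3.5 − T)/8.
8·(-31.5 − T) = -3.5 − T → 7·T = -252 − (-3.5) = -248.5.
T = -248.5/7 = -35.5 dBFS.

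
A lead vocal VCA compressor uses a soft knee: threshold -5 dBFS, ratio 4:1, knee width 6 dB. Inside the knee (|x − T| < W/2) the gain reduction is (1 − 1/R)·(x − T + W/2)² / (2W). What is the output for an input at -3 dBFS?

-4.5625 dBFS

x − T + W/2 = -3 − (-5) + 3 = 5.
GR = (1 − 1/4) × 5² / 12 = 0.75 × 25 / 12 = 1.5625 dB.
Output = -3 − 1.5625 = -4.5625 dBFS.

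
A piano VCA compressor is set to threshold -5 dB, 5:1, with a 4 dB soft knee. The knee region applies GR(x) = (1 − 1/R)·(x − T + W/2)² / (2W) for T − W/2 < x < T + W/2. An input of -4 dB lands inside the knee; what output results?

x − T + W/2 = -4 − (-5) + 2 = 3.
GR = (1 − 1/5) × 3² / 8 = 0.8 × 9 / 8 = 0.9 dB.
Output = -4 − 0.9 = -4.9 dB.

-4.9 dB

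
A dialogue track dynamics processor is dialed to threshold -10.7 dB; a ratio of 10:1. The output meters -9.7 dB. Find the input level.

The compressed level sits -9.7 − (-10.7) = 1 dB over threshold.
Before 10:1 compression the overshoot was 1 × 10 = 10 dB, so input = -10.7 + 10 = -0.7 dB.

-0.7 dB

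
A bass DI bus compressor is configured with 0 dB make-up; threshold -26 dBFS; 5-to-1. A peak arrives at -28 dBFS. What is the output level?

-28 dBFS is 2 dB below the -26 dBFS threshold, so no gain reduction is applied.
Output = input = -28 dBFS.

-28 dBFS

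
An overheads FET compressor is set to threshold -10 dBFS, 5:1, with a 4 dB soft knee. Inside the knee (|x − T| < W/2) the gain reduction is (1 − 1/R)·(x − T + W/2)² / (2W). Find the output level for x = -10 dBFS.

-10.4 dBFS

x − T + W/2 = -10 − (-10) + 2 = 2.
GR = (1 − 1/5) × 2² / 8 = 0.8 × 4 / 8 = 0.4 dB.
Output = -10 − 0.4 = -10.4 dBFS.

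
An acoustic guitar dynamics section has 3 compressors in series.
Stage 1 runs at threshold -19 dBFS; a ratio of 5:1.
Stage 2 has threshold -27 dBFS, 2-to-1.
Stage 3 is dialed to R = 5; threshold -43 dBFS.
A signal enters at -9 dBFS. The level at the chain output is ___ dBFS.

-38.8 dBFS

Stage 1: -9 dBFS is 10 dB over -19 dBFS; at 5:1 that becomes 2 dB over, giving -17 dBFS.
Stage 2: 10 dB above -27 dBFS, reduced 2:1 to 5 dB above → -22 dBFS.
Stage 3: 21 dB above -43 dBFS, reduced 5:1 to 4.2 dB above → -38.8 dBFS.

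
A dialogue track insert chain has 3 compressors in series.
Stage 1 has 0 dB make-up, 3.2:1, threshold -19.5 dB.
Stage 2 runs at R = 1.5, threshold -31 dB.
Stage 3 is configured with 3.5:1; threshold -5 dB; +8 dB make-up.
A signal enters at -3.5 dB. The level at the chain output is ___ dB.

-12 dB

Stage 1: overshoot 16 dB → 16/3.2 = 5 dB → -14.5 dB.
Stage 2: overshoot 16.5 dB → 16.5/1.5 = 11 dB → -20 dB.
Stage 3: below threshold (-20 ≤ -5); passes unchanged; make-up brings it to -12 dB.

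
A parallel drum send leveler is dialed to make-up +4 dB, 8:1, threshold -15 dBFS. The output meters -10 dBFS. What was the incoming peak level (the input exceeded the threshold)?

-7 dBFS

Stripping the +4 dB make-up gives -14 dBFS at the gain stage.
Post-compression overshoot = -14 − (-15) = 1 dB.
Before 8:1 compression the overshoot was 1 × 8 = 8 dB, so input = -15 + 8 = -7 dBFS.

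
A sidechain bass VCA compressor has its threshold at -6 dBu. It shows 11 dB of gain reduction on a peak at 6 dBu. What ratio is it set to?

12:1

Input overshoot = 6 − (-6) = 12 dB.
Output overshoot = 12 − 11 = 1 dB.
Ratio = input overshoot / output overshoot = 12 / 1 = 12.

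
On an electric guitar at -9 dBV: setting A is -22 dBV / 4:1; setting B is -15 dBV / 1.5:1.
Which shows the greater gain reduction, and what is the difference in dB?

A: 13 dB over, compressed to 3.25 dB over, so 9.75 dB of GR.
B: 6 dB over, compressed to 4 dB over, so 2 dB of GR.
Difference: 7.75 dB in favour of A.

A, by 7.75 dB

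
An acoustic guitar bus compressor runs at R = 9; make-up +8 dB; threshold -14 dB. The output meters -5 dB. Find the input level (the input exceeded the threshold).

Stripping the +8 dB make-up gives -13 dB at the gain stage.
That's 1 dB above the -14 dB threshold.
Before 9:1 compression the overshoot was 1 × 9 = 9 dB, so input = -14 + 9 = -5 dB.

-5 dB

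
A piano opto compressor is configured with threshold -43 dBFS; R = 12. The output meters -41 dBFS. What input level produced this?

-19 dBFS

The compressed level sits -41 − (-43) = 2 dB over threshold.
Before 12:1 compression the overshoot was 2 × 12 = 24 dB, so input = -43 + 24 = -19 dBFS.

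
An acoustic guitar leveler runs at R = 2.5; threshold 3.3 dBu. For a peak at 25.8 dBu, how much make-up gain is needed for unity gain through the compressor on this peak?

Overshoot 22.5 dB → 22.5/2.5 = 9 dB after compression, so the compressed level is 3.3 + 9 = 12.3 dBu.
Make-up = target − compressed = 25.8 − 12.3 = 13.5 dB.

13.5 dB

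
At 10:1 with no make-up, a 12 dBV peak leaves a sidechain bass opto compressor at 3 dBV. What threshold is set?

Gain reduction = 12 − 3 = 9 dB; output overshoot = GR / (R − 1) = 9 / 9 = 1 dB.
Threshold = output − output overshoot = 3 − 1 = 2 dBV.

2 dBV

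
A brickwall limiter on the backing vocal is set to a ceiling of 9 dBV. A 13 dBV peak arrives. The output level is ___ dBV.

9 dBV

A brickwall limiter is an ∞:1 compressor: any input above the ceiling is clamped to 9 dBV.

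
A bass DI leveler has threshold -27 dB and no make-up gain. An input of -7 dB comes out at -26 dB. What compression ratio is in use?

20:1

Input overshoot = -7 − (-27) = 20 dB; output overshoot = -26 − (-27) = 1 dB.
Ratio = 20 / 1 = 20.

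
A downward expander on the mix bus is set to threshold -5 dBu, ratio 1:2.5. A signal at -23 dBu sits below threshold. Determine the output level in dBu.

Undershoot = (-5) − (-23) = 18 dB.
At 1:2.5, that expands to 45 dB under threshold.
Output = -5 − 45 = -50 dBu.

-50 dBu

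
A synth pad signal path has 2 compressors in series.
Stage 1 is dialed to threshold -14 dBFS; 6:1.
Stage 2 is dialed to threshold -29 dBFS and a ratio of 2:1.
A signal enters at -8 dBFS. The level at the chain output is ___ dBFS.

Stage 1: overshoot 6 dB → 6/6 = 1 dB → -13 dBFS.
Stage 2: 16 dB above -29 dBFS, reduced 2:1 to 8 dB above → -21 dBFS.

-21 dBFS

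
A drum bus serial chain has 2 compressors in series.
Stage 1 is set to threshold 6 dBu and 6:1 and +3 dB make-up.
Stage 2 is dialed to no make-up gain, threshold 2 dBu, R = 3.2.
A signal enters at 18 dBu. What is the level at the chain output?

Stage 1: 12 dB above 6 dBu, reduced 6:1 to 2 dB above → 8 dBu; +3 dB make-up → 11 dBu.
Stage 2: 11 dBu is 9 dB over 2 dBu; at 3.2:1 that becomes 2.8125 dB over, giving 4.8125 dBu.

4.8125 dBu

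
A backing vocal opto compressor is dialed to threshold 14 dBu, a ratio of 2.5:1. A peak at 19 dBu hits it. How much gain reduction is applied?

19 dBu exceeds the threshold by 5 dB.
At 2.5:1, output sits 5/2.5 = 2 dB above threshold.
Gain reduction = 5 − 2 = 3 dB.

3 dB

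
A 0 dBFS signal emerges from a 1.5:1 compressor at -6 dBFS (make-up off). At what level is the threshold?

-18 dBFS

Gain reduction = 0 − (-6) = 6 dB; output overshoot = GR / (R − 1) = 6 / 0.5 = 12 dB.
Threshold = output − output overshoot = -6 − 12 = -18 dBFS.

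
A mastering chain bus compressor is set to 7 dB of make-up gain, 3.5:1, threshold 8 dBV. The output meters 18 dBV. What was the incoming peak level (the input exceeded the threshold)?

18.5 dBV

Remove make-up: 18 − 7 = 11 dBV.
That's 3 dB above the 8 dBV threshold.
Before 3.5:1 compression the overshoot was 3 × 3.5 = 10.5 dB, so input = 8 + 10.5 = 18.5 dBV.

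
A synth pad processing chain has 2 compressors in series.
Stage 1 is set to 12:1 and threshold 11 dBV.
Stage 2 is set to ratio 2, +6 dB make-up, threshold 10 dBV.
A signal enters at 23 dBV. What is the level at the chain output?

17 dBV

Stage 1: overshoot 12 dB → 12/12 = 1 dB → 12 dBV.
Stage 2: overshoot 2 dB → 2/2 = 1 dB → 11 dBV; +6 dB make-up → 17 dBV.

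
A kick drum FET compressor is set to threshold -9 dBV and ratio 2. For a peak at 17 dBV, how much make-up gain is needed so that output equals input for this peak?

Overshoot 26 dB → 26/2 = 13 dB after compression, so the compressed level is -9 + 13 = 4 dBV.
Make-up = target − compressed = 17 − 4 = 13 dB.

13 dB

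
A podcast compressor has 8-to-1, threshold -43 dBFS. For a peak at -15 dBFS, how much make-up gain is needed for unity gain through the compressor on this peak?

Without make-up, output = threshold + overshoot/8 = -43 + 3.5 = -39.5 dBFS.
Gap to target: 24.5 dB.

24.5 dB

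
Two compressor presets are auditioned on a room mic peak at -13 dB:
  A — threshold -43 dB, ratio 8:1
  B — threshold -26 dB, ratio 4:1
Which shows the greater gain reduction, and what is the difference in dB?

A, by 16.5 dB

A: 30 dB over, compressed to 3.75 dB over, so 26.25 dB of GR.
B: 13 dB over, compressed to 3.25 dB over, so 9.75 dB of GR.
A applies 16.5 dB more gain reduction.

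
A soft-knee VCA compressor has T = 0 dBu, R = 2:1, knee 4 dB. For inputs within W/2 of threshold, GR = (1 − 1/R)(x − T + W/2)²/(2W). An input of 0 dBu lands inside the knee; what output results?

-0.25 dBu

x − T + W/2 = 0 − 0 + 2 = 2.
GR = (1 − 1/2) × 2² / 8 = 0.5 × 4 / 8 = 0.25 dB.
Output = 0 − 0.25 = -0.25 dBu.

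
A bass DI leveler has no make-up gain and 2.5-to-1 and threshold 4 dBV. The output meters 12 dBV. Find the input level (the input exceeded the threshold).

Post-compression overshoot = 12 − 4 = 8 dB.
Before 2.5:1 compression the overshoot was 8 × 2.5 = 20 dB, so input = 4 + 20 = 24 dBV.

24 dBV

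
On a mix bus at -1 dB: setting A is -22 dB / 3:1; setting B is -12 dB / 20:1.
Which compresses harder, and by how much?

A: GR = 21 − 21/3 = 14 dB.
B: GR = 11 − 11/20 = 10.45 dB.
A reduces 3.55 dB more.

A, by 3.55 dB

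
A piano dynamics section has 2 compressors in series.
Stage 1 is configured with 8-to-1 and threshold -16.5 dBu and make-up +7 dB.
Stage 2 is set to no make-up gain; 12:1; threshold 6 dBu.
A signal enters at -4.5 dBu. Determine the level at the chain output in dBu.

Stage 1: overshoot 12 dB → 12/8 = 1.5 dB → -15 dBu; +7 dB make-up → -8 dBu.
Stage 2: -8 dBu ≤ 6 dBu, so stage 2 doesn't engage; output -8 dBu.

-8 dBu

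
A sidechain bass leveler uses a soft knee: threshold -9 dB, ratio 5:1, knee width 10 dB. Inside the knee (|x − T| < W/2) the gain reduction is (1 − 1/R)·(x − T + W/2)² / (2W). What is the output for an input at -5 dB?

x − T + W/2 = -5 − (-9) + 5 = 9.
GR = (1 − 1/5) × 9² / 20 = 0.8 × 81 / 20 = 3.24 dB.
Output = -5 − 3.24 = -8.24 dB.

-8.24 dB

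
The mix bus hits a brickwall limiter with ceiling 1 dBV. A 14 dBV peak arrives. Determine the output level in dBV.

1 dBV

At ∞:1, everything above 1 dBV is held at the ceiling.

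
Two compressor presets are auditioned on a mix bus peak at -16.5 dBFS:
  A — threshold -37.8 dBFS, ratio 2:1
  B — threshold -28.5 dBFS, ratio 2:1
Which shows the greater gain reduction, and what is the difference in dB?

A, by 4.65 dB

A: GR = 21.3 − 21.3/2 = 10.65 dB.
B: GR = 12 − 12/2 = 6 dB.
Difference: 4.65 dB in favour of A.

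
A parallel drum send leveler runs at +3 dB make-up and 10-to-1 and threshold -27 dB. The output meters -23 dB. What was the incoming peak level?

-17 dB

Stripping the +3 dB make-up gives -26 dB at the gain stage.
The compressed level sits -26 − (-27) = 1 dB over threshold.
Input overshoot = R × output overshoot = 10 dB → input = -27 + 10 = -17 dB.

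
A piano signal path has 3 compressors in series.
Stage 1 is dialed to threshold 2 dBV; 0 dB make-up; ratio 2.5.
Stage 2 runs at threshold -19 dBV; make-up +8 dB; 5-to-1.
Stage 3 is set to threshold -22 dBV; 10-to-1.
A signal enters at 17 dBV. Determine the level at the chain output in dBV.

Stage 1: 17 dBV is 15 dB over 2 dBV; at 2.5:1 that becomes 6 dB over, giving 8 dBV.
Stage 2: 27 dB above -19 dBV, reduced 5:1 to 5.4 dB above → -13.6 dBV; +8 dB make-up → -5.6 dBV.
Stage 3: overshoot 16.4 dB → 16.4/10 = 1.64 dB → -20.36 dBV.

-20.36 dBV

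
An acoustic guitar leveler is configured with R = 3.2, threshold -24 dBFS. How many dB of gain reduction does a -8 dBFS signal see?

Overshoot = -8 − (-24) = 16 dB.
After 3.2:1 compression the overshoot becomes 16/3.2 = 5 dB.
So the signal is attenuated by 16 − 5 = 11 dB.

11 dB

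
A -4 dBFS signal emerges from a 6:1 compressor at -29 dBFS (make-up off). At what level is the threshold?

Let T be the threshold. Output overshoot = (input overshoot)/R, so -29 − T = (-4 − T)/6.
6·(-29 − T) = -4 − T → 5·T = -174 − (-4) = -170.
T = -170/5 = -34 dBFS.

-34 dBFS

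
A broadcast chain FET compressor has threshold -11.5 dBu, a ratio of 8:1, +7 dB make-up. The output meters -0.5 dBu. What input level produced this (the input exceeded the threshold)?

20.5 dBu

Stripping the +7 dB make-up gives -7.5 dBu at the gain stage.
That's 4 dB above the -11.5 dBu threshold.
Undo the ratio: input overshoot = 4 × 8 = 32 dB, giving input = 20.5 dBu.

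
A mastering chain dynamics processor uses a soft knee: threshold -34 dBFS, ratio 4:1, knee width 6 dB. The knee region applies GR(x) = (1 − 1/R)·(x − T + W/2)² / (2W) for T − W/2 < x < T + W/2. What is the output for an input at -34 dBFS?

-34.5625 dBFS

x − T + W/2 = -34 − (-34) + 3 = 3.
GR = (1 − 1/4) × 3² / 12 = 0.75 × 9 / 12 = 0.5625 dB.
Output = -34 − 0.5625 = -34.5625 dBFS.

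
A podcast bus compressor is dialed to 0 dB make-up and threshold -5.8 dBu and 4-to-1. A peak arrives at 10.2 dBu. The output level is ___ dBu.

The input is 16 dB above the -5.8 dBu threshold.
At 4:1 the overshoot is divided by 4, leaving 4 dB above threshold.
So the level is -5.8 + 4 = -1.8 dBu.

-1.8 dBu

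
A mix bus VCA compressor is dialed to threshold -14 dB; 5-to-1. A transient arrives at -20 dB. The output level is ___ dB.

-20 dB is 6 dB below the -14 dB threshold, so no gain reduction is applied.
Output = input = -20 dB.

-20 dB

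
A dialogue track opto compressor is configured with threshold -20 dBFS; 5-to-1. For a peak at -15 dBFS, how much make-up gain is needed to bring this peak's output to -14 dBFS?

Overshoot 5 dB → 5/5 = 1 dB after compression, so the compressed level is -20 + 1 = -19 dBFS.
Make-up = target − compressed = -14 − (-19) = 5 dB.

5 dB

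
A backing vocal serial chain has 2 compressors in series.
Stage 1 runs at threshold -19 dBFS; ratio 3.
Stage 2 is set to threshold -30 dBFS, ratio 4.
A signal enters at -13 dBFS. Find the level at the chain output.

Stage 1: -13 dBFS is 6 dB over -19 dBFS; at 3:1 that becomes 2 dB over, giving -17 dBFS.
Stage 2: -17 dBFS is 13 dB over -30 dBFS; at 4:1 that becomes 3.25 dB over, giving -26.75 dBFS.

-26.75 dBFS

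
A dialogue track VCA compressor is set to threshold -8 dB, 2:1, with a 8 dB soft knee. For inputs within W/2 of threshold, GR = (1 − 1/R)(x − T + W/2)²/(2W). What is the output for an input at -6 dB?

-7.125 dB

x − T + W/2 = -6 − (-8) + 4 = 6.
GR = (1 − 1/2) × 6² / 16 = 0.5 × 36 / 16 = 1.125 dB.
Output = -6 − 1.125 = -7.125 dB.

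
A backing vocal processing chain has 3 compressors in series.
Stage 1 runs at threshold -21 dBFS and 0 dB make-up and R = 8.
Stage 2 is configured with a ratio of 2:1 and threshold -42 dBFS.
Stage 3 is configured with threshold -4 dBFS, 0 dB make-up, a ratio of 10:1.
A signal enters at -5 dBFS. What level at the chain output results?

Stage 1: -5 dBFS is 16 dB over -21 dBFS; at 8:1 that becomes 2 dB over, giving -19 dBFS.
Stage 2: -19 dBFS is 23 dB over -42 dBFS; at 2:1 that becomes 11.5 dB over, giving -30.5 dBFS.
Stage 3: below threshold (-30.5 ≤ -4); passes unchanged; output -30.5 dBFS.

-30.5 dBFS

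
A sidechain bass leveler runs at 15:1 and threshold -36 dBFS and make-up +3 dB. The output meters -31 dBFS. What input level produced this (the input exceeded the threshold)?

-6 dBFS

Remove make-up: -31 − 3 = -34 dBFS.
Post-compression overshoot = -34 − (-36) = 2 dB.
Before 15:1 compression the overshoot was 2 × 15 = 30 dB, so input = -36 + 30 = -6 dBFS.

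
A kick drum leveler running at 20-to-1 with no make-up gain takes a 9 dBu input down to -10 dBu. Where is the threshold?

-11 dBu

Input is 20 dB above T (since output overshoot × R = input overshoot: (-10 − T)·20 = 9 − T gives T = -11 dBu).
Check: -11 + (9 − (-11))/20 = -11 + 1 = -10 dBu. ✓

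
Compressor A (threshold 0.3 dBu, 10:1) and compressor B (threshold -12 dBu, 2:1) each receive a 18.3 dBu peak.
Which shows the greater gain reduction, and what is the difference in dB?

A, by 1.05 dB

A: 18 dB over, compressed to 1.8 dB over, so 16.2 dB of GR.
B: 30.3 dB over, compressed to 15.15 dB over, so 15.15 dB of GR.
A reduces 1.05 dB more.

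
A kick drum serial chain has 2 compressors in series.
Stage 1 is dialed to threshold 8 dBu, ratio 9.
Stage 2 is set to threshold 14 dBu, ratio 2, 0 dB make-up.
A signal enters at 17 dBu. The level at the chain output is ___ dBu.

9 dBu

Stage 1: 9 dB above 8 dBu, reduced 9:1 to 1 dB above → 9 dBu.
Stage 2: 9 dBu is at or below the 14 dBu threshold — no compression; output 9 dBu.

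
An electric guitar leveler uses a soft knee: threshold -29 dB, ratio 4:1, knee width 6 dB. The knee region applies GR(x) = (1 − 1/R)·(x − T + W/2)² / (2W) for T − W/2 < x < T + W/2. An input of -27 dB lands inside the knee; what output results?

-28.5625 dB

x − T + W/2 = -27 − (-29) + 3 = 5.
GR = (1 − 1/4) × 5² / 12 = 0.75 × 25 / 12 = 1.5625 dB.
Output = -27 − 1.5625 = -28.5625 dB.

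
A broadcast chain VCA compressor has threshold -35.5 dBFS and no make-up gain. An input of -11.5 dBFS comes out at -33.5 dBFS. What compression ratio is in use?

12:1

Input overshoot = -11.5 − (-35.5) = 24 dB; output overshoot = -33.5 − (-35.5) = 2 dB.
Ratio = 24 / 2 = 12.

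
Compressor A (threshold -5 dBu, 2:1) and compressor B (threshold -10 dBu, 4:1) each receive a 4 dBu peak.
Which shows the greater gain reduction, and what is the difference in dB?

B, by 6 dB

A: overshoot 9 dB → output overshoot 4.5 dB → GR 4.5 dB.
B: overshoot 14 dB → output overshoot 3.5 dB → GR 10.5 dB.
Difference: 6 dB in favour of B.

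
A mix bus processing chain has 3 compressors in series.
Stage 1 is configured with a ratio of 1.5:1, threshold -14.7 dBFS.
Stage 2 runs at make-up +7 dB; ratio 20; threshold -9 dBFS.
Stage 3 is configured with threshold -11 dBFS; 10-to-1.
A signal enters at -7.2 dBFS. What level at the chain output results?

Stage 1: 7.5 dB above -14.7 dBFS, reduced 1.5:1 to 5 dB above → -9.7 dBFS.
Stage 2: -9.7 dBFS ≤ -9 dBFS, so stage 2 doesn't engage; make-up brings it to -2.7 dBFS.
Stage 3: 8.3 dB above -11 dBFS, reduced 10:1 to 0.83 dB above → -10.17 dBFS.

-10.17 dBFS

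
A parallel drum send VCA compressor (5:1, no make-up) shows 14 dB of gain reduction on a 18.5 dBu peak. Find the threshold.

1 dBu

Input is 17.5 dB above T (since output overshoot × R = input overshoot: (4.5 − T)·5 = 18.5 − T gives T = 1 dBu).
Check: 1 + (18.5 − 1)/5 = 1 + 3.5 = 4.5 dBu. ✓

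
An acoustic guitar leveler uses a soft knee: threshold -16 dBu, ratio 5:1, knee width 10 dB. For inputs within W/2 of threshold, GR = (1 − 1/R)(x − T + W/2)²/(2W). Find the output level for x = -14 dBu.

-15.96 dBu

x − T + W/2 = -14 − (-16) + 5 = 7.
GR = (1 − 1/5) × 7² / 20 = 0.8 × 49 / 20 = 1.96 dB.
Output = -14 − 1.96 = -15.96 dBu.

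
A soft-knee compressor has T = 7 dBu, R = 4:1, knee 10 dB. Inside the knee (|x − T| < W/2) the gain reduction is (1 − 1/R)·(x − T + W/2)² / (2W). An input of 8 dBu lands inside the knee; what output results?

6.65 dBu

x − T + W/2 = 8 − 7 + 5 = 6.
GR = (1 − 1/4) × 6² / 20 = 0.75 × 36 / 20 = 1.35 dB.
Output = 8 − 1.35 = 6.65 dBu.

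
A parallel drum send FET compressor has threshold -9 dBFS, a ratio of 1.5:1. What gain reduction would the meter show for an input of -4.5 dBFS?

The signal is 4.5 dB above threshold.
At 1.5:1, output sits 4.5/1.5 = 3 dB above threshold.
So the signal is attenuated by 4.5 − 3 = 1.5 dB.

1.5 dB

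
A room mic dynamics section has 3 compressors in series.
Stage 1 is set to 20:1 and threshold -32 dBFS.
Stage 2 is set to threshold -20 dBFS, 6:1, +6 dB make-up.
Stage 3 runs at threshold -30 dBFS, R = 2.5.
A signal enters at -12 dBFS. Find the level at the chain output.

Stage 1: 20 dB above -32 dBFS, reduced 20:1 to 1 dB above → -31 dBFS.
Stage 2: below threshold (-31 ≤ -20); passes unchanged; make-up brings it to -25 dBFS.
Stage 3: 5 dB above -30 dBFS, reduced 2.5:1 to 2 dB above → -28 dBFS.

-28 dBFS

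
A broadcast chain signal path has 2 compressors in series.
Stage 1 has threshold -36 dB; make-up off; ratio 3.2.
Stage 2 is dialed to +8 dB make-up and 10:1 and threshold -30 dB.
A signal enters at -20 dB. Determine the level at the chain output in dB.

Stage 1: 16 dB above -36 dB, reduced 3.2:1 to 5 dB above → -31 dB.
Stage 2: below threshold (-31 ≤ -30); passes unchanged; make-up brings it to -23 dB.

-23 dB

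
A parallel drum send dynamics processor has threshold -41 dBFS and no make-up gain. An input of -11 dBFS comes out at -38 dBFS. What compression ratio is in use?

10:1

Input overshoot = -11 − (-41) = 30 dB; output overshoot = -38 − (-41) = 3 dB.
Ratio = 30 / 3 = 10.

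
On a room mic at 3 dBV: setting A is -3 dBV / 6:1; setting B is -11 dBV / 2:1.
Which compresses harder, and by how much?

B, by 2 dB

A: 6 dB over, compressed to 1 dB over, so 5 dB of GR.
B: 14 dB over, compressed to 7 dB over, so 7 dB of GR.
B applies 2 dB more gain reduction.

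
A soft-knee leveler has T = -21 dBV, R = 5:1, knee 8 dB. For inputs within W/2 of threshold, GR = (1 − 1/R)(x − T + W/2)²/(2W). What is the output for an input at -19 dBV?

-20.8 dBV

x − T + W/2 = -19 − (-21) + 4 = 6.
GR = (1 − 1/5) × 6² / 16 = 0.8 × 36 / 16 = 1.8 dB.
Output = -19 − 1.8 = -20.8 dBV.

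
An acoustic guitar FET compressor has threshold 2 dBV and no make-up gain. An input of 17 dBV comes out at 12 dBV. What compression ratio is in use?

1.5:1

Input overshoot = 17 − 2 = 15 dB; output overshoot = 12 − 2 = 10 dB.
Ratio = 15 / 10 = 1.5.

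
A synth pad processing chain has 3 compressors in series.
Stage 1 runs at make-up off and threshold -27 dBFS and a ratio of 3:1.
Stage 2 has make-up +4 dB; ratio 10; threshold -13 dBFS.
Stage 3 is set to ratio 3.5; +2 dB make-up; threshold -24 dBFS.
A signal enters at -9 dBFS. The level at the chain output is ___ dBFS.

Stage 1: -9 dBFS is 18 dB over -27 dBFS; at 3:1 that becomes 6 dB over, giving -21 dBFS.
Stage 2: -21 dBFS is at or below the -13 dBFS threshold — no compression; make-up brings it to -17 dBFS.
Stage 3: overshoot 7 dB → 7/3.5 = 2 dB → -22 dBFS; +2 dB make-up → -20 dBFS.

-20 dBFS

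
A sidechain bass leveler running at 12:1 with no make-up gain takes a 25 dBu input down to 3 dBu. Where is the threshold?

1 dBu

Gain reduction = 25 − 3 = 22 dB; output overshoot = GR / (R − 1) = 22 / 11 = 2 dB.
Threshold = output − output overshoot = 3 − 2 = 1 dBu.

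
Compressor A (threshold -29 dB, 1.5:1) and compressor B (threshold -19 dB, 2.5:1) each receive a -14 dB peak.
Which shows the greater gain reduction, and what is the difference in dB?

A: 15 dB over, compressed to 10 dB over, so 5 dB of GR.
B: 5 dB over, compressed to 2 dB over, so 3 dB of GR.
Difference: 2 dB in favour of A.

A, by 2 dB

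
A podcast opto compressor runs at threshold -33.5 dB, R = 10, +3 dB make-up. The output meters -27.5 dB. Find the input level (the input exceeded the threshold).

Stripping the +3 dB make-up gives -30.5 dB at the gain stage.
Post-compression overshoot = -30.5 − (-33.5) = 3 dB.
Before 10:1 compression the overshoot was 3 × 10 = 30 dB, so input = -33.5 + 30 = -3.5 dB.

-3.5 dB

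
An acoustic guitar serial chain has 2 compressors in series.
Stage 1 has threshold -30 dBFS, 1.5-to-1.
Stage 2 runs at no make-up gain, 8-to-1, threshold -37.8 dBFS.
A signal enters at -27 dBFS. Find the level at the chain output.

Stage 1: overshoot 3 dB → 3/1.5 = 2 dB → -28 dBFS.
Stage 2: overshoot 9.8 dB → 9.8/8 = 1.225 dB → -36.575 dBFS.

-36.575 dBFS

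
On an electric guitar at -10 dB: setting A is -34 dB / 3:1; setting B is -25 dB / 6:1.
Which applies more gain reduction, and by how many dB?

A, by 3.5 dB

A: overshoot 24 dB → output overshoot 8 dB → GR 16 dB.
B: overshoot 15 dB → output overshoot 2.5 dB → GR 12.5 dB.
A applies 3.5 dB more gain reduction.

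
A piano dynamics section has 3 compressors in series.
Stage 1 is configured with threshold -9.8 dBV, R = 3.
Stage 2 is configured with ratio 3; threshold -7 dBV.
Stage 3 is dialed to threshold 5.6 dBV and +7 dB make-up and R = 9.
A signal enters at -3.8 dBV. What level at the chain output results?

Stage 1: overshoot 6 dB → 6/3 = 2 dB → -7.8 dBV.
Stage 2: -7.8 dBV is at or below the -7 dBV threshold — no compression; output -7.8 dBV.
Stage 3: -7.8 dBV ≤ 5.6 dBV, so stage 3 doesn't engage; make-up brings it to -0.8 dBV.

-0.8 dBV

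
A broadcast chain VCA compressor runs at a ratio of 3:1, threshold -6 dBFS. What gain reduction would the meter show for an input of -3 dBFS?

Overshoot = -3 − (-6) = 3 dB.
At 3:1, output sits 3/3 = 1 dB above threshold.
So the signal is attenuated by 3 − 1 = 2 dB.

2 dB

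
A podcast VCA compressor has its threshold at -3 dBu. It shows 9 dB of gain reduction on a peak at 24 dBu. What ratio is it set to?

1.5:1

Input overshoot = 24 − (-3) = 27 dB.
Output overshoot = 27 − 9 = 18 dB.
Ratio = input overshoot / output overshoot = 27 / 18 = 1.5.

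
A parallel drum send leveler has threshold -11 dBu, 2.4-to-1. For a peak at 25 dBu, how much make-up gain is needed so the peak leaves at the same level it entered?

21 dB

Overshoot 36 dB → 36/2.4 = 15 dB after compression, so the compressed level is -11 + 15 = 4 dBu.
Make-up = target − compressed = 25 − 4 = 21 dB.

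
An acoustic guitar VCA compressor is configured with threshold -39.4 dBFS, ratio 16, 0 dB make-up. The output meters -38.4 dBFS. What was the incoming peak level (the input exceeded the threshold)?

-23.4 dBFS

That's 1 dB above the -39.4 dBFS threshold.
Before 16:1 compression the overshoot was 1 × 16 = 16 dB, so input = -39.4 + 16 = -23.4 dBFS.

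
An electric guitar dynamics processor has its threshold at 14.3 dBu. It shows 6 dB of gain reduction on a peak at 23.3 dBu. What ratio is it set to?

3:1

Input overshoot = 23.3 − 14.3 = 9 dB.
Output overshoot = 9 − 6 = 3 dB.
Ratio = input overshoot / output overshoot = 9 / 3 = 3.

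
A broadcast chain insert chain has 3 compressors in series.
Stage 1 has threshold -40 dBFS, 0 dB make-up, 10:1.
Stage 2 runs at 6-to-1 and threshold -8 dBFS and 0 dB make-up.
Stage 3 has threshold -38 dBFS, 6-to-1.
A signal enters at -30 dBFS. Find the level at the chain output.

Stage 1: 10 dB above -40 dBFS, reduced 10:1 to 1 dB above → -39 dBFS.
Stage 2: -39 dBFS ≤ -8 dBFS, so stage 2 doesn't engage; output -39 dBFS.
Stage 3: below threshold (-39 ≤ -38); passes unchanged; output -39 dBFS.

-39 dBFS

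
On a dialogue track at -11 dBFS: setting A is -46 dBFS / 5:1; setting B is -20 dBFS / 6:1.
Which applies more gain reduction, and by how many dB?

A: GR = 35 − 35/5 = 28 dB.
B: GR = 9 − 9/6 = 7.5 dB.
Difference: 20.5 dB in favour of A.

A, by 20.5 dB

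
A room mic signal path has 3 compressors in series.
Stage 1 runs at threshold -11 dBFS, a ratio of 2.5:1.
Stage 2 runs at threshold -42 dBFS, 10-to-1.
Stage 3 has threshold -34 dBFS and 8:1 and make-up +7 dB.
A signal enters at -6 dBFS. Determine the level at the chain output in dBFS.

Stage 1: overshoot 5 dB → 5/2.5 = 2 dB → -9 dBFS.
Stage 2: overshoot 33 dB → 33/10 = 3.3 dB → -38.7 dBFS.
Stage 3: -38.7 dBFS is at or below the -34 dBFS threshold — no compression; make-up brings it to -31.7 dBFS.

-31.7 dBFS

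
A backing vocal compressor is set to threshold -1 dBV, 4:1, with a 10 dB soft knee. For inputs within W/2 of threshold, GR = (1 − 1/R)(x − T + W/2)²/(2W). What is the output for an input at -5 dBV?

-5.0375 dBV

x − T + W/2 = -5 − (-1) + 5 = 1.
GR = (1 − 1/4) × 1² / 20 = 0.75 × 1 / 20 = 0.0375 dB.
Output = -5 − 0.0375 = -5.0375 dBV.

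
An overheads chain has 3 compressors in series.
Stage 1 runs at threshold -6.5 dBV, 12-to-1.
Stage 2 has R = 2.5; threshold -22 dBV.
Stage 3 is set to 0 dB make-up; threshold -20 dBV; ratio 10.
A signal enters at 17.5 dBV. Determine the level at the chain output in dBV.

Stage 1: 17.5 dBV is 24 dB over -6.5 dBV; at 12:1 that becomes 2 dB over, giving -4.5 dBV.
Stage 2: 17.5 dB above -22 dBV, reduced 2.5:1 to 7 dB above → -15 dBV.
Stage 3: 5 dB above -20 dBV, reduced 10:1 to 0.5 dB above → -19.5 dBV.

-19.5 dBV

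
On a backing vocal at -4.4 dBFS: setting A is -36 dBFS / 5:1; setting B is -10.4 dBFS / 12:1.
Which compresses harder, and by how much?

A, by 19.78 dB

A: GR = 31.6 − 31.6/5 = 25.28 dB.
B: GR = 6 − 6/12 = 5.5 dB.
Difference: 19.78 dB in favour of A.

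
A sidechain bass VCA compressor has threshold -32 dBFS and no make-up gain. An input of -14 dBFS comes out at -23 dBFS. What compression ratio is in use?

2:1

Input overshoot = -14 − (-32) = 18 dB; output overshoot = -23 − (-32) = 9 dB.
Ratio = 18 / 9 = 2.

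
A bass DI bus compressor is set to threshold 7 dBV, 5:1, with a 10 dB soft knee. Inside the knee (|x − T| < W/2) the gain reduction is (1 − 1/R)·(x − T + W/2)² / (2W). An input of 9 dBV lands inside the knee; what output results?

7.04 dBV

x − T + W/2 = 9 − 7 + 5 = 7.
GR = (1 − 1/5) × 7² / 20 = 0.8 × 49 / 20 = 1.96 dB.
Output = 9 − 1.96 = 7.04 dBV.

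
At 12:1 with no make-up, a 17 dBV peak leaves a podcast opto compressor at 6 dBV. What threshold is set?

Gain reduction = 17 − 6 = 11 dB; output overshoot = GR / (R − 1) = 11 / 11 = 1 dB.
Threshold = output − output overshoot = 6 − 1 = 5 dBV.

5 dBV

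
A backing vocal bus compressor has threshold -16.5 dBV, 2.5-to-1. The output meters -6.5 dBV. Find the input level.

Post-compression overshoot = -6.5 − (-16.5) = 10 dB.
Input overshoot = R × output overshoot = 25 dB → input = -16.5 + 25 = 8.5 dBV.

8.5 dBV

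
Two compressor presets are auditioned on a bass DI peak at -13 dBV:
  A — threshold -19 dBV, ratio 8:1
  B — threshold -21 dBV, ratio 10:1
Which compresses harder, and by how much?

A: 6 dB over, compressed to 0.75 dB over, so 5.25 dB of GR.
B: 8 dB over, compressed to 0.8 dB over, so 7.2 dB of GR.
Difference: 1.95 dB in favour of B.

B, by 1.95 dB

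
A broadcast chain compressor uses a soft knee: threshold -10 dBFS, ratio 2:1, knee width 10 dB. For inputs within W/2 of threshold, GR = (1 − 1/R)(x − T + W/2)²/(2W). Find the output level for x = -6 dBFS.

-8.025 dBFS

x − T + W/2 = -6 − (-10) + 5 = 9.
GR = (1 − 1/2) × 9² / 20 = 0.5 × 81 / 20 = 2.025 dB.
Output = -6 − 2.025 = -8.025 dBFS.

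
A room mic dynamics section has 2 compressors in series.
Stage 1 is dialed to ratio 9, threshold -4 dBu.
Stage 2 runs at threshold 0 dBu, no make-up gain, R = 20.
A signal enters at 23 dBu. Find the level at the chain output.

Stage 1: 23 dBu is 27 dB over -4 dBu; at 9:1 that becomes 3 dB over, giving -1 dBu.
Stage 2: -1 dBu ≤ 0 dBu, so stage 2 doesn't engage; output -1 dBu.

-1 dBu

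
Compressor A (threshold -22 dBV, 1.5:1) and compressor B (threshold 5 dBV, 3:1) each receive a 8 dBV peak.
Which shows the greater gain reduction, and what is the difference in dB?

A, by 8 dB

A: overshoot 30 dB → output overshoot 20 dB → GR 10 dB.
B: overshoot 3 dB → output overshoot 1 dB → GR 2 dB.
A applies 8 dB more gain reduction.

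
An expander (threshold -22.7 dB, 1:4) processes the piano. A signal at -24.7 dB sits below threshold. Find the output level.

-30.7 dB

Undershoot = (-22.7) − (-24.7) = 2 dB.
At 1:4, that expands to 8 dB under threshold.
Output = -22.7 − 8 = -30.7 dB.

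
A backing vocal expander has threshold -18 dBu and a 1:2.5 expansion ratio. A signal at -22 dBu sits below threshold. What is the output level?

Below threshold, a 1:2.5 expander applies gain = (2.5−1)×(T − x) of attenuation.
(2.5−1) × 4 = 6 dB, so output = -22 − 6 = -28 dBu.

-28 dBu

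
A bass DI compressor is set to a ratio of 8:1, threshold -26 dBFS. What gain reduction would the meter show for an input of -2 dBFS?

21 dB

The signal is 24 dB above threshold.
At 8:1, output sits 24/8 = 3 dB above threshold.
GR = overshoot in − overshoot out = 24 − 3 = 21 dB.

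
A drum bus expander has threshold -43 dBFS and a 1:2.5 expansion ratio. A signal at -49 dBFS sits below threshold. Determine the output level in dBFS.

Undershoot = (-43) − (-49) = 6 dB.
At 1:2.5, that expands to 15 dB under threshold.
Output = -43 − 15 = -58 dBFS.

-58 dBFS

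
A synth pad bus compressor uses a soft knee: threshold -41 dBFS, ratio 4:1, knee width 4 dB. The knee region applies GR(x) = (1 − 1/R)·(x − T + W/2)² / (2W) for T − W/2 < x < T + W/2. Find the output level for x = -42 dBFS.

x − T + W/2 = -42 − (-41) + 2 = 1.
GR = (1 − 1/4) × 1² / 8 = 0.75 × 1 / 8 = 0.09375 dB.
Output = -42 − 0.09375 = -42.09375 dBFS.

-42.09375 dBFS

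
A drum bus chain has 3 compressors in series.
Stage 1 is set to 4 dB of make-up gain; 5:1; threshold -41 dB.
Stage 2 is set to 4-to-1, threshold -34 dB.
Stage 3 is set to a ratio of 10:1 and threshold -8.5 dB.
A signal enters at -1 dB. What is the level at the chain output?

-32.75 dB

Stage 1: 40 dB above -41 dB, reduced 5:1 to 8 dB above → -33 dB; +4 dB make-up → -29 dB.
Stage 2: 5 dB above -34 dB, reduced 4:1 to 1.25 dB above → -32.75 dB.
Stage 3: -32.75 dB ≤ -8.5 dB, so stage 3 doesn't engage; output -32.75 dB.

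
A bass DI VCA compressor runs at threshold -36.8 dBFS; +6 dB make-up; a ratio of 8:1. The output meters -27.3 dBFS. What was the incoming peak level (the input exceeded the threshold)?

Before make-up, the level was -27.3 − 6 = -33.3 dBFS.
Post-compression overshoot = -33.3 − (-36.8) = 3.5 dB.
Before 8:1 compression the overshoot was 3.5 × 8 = 28 dB, so input = -36.8 + 28 = -8.8 dBFS.

-8.8 dBFS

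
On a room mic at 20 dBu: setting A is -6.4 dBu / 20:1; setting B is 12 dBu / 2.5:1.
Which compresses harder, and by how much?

A: overshoot 26.4 dB → output overshoot 1.32 dB → GR 25.08 dB.
B: overshoot 8 dB → output overshoot 3.2 dB → GR 4.8 dB.
A reduces 20.28 dB more.

A, by 20.28 dB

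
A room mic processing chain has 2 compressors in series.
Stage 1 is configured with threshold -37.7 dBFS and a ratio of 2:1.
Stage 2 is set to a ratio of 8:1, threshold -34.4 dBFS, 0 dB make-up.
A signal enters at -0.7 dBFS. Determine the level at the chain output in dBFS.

Stage 1: overshoot 37 dB → 37/2 = 18.5 dB → -19.2 dBFS.
Stage 2: -19.2 dBFS is 15.2 dB over -34.4 dBFS; at 8:1 that becomes 1.9 dB over, giving -32.5 dBFS.

-32.5 dBFS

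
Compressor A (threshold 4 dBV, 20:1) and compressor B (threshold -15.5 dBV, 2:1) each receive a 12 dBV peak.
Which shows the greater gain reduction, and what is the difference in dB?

A: 8 dB over, compressed to 0.4 dB over, so 7.6 dB of GR.
B: 27.5 dB over, compressed to 13.75 dB over, so 13.75 dB of GR.
B reduces 6.15 dB more.

B, by 6.15 dB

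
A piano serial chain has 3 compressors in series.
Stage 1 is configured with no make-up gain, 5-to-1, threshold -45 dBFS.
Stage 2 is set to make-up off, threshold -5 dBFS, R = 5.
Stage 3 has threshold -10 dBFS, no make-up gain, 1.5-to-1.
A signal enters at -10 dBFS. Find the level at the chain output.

Stage 1: 35 dB above -45 dBFS, reduced 5:1 to 7 dB above → -38 dBFS.
Stage 2: below threshold (-38 ≤ -5); passes unchanged; output -38 dBFS.
Stage 3: -38 dBFS is at or below the -10 dBFS threshold — no compression; output -38 dBFS.

-38 dBFS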